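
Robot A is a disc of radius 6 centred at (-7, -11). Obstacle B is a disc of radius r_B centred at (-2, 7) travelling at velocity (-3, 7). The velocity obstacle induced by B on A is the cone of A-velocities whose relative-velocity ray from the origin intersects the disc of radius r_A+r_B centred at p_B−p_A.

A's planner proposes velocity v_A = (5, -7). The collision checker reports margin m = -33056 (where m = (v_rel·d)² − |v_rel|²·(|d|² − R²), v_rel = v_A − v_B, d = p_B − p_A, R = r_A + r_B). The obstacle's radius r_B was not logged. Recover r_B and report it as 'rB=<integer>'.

m = -33056
d = (5, 18);  v_rel = (8, -14),  |v_rel|² = 260
v_rel×d = (8)·(18) − (-14)·(5) = 214
since m = R²·260 − 214²:  R² = (45796 + -33056) / 260 = 49
R = √49 = 7  ⇒  r_B = 7 − 6 = 1

rB=1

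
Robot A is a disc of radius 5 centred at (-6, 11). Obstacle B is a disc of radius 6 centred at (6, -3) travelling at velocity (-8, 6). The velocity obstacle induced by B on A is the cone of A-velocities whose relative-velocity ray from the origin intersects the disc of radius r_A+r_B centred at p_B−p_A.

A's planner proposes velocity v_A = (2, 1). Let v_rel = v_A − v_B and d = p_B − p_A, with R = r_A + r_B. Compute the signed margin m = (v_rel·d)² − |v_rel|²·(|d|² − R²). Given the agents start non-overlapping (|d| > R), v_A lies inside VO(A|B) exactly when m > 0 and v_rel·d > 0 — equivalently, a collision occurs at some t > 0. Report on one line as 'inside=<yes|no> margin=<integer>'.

d = (12, -14),  |d|² = 340;  R = 5+6 = 11,  c = 340−11² = 219
v_rel = (10, -5),  |v_rel|² = 125;  v_rel·d = (10)·(12) + (-5)·(-14) = 190
125·t² − 380·t + 219 = 0  ⇒  m = 190² − 125·219 = 8725
m = 8725 > 0,  v_rel·d = 190 > 0  ⇒  inside

inside=yes margin=8725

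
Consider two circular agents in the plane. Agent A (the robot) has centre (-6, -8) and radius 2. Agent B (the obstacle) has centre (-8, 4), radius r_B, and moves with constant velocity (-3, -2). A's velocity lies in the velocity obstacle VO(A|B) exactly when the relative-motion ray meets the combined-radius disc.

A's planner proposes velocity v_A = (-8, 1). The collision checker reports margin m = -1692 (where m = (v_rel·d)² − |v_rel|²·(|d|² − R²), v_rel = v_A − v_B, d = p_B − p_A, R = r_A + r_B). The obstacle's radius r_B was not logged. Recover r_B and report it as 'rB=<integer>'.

m = -1692
d = (-2, 12);  v_rel = (-5, 3),  |v_rel|² = 34
v_rel×d = (-5)·(12) − (3)·(-2) = -54
since m = R²·34 − (-54)²:  R² = (2916 + -1692) / 34 = 36
R = √36 = 6  ⇒  r_B = 6 − 2 = 4

rB=4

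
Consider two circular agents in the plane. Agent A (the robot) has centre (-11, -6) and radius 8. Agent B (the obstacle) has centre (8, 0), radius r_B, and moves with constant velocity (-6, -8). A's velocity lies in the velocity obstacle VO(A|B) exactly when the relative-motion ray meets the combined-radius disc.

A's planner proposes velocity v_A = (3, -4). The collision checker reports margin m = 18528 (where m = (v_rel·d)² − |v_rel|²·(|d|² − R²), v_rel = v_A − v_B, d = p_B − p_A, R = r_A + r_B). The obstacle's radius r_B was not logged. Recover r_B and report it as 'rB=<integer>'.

m = 18528
d = (19, 6);  v_rel = (9, 4),  |v_rel|² = 97
v_rel×d = (9)·(6) − (4)·(19) = -22
since m = R²·97 − (-22)²:  R² = (484 + 18528) / 97 = 196
R = √196 = 14  ⇒  r_B = 14 − 8 = 6

rB=6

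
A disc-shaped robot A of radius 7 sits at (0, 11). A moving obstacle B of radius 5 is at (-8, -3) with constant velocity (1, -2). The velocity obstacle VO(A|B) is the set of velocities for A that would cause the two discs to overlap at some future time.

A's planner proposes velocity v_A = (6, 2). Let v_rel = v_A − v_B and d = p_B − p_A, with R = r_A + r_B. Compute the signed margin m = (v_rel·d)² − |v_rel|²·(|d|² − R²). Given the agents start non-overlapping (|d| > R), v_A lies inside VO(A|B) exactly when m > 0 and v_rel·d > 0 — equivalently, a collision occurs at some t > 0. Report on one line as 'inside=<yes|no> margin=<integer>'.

d = (-8, -14),  |d|² = 260;  R = 7+5 = 12,  c = 260−12² = 116
v_rel = (5, 4),  |v_rel|² = 41;  v_rel·d = (5)·(-8) + (4)·(-14) = -96
41·t² + 192·t + 116 = 0  ⇒  m = (-96)² − 41·116 = 4460
m = 4460 > 0,  v_rel·d = -96 < 0  ⇒  outside

inside=no margin=4460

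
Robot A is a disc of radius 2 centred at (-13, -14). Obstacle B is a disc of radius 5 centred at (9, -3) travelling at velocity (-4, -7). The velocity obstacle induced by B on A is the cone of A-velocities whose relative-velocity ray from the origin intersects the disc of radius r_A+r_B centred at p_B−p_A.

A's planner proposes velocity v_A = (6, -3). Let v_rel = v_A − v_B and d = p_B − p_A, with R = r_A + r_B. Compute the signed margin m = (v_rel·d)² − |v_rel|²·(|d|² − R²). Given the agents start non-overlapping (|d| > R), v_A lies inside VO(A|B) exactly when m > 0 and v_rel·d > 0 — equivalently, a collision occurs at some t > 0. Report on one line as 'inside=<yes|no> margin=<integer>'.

d = (22, 11),  |d|² = 605;  R = 2+5 = 7,  c = 605−7² = 556
v_rel = (10, 4),  |v_rel|² = 116;  v_rel·d = (10)·(22) + (4)·(11) = 264
116·t² − 528·t + 556 = 0  ⇒  m = 264² − 116·556 = 5200
m = 5200 > 0,  v_rel·d = 264 > 0  ⇒  inside

inside=yes margin=5200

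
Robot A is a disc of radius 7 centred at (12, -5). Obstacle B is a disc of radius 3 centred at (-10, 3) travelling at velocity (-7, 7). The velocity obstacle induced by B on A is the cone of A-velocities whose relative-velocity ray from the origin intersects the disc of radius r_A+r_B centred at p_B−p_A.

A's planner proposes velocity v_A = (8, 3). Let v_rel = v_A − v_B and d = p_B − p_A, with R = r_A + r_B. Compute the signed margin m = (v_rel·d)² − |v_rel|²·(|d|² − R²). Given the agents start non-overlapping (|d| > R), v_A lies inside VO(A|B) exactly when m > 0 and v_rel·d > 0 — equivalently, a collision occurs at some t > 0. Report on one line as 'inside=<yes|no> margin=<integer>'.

d = (-22, 8),  |d|² = 548;  R = 7+3 = 10,  c = 548−10² = 448
v_rel = (15, -4),  |v_rel|² = 241;  v_rel·d = (15)·(-22) + (-4)·(8) = -362
241·t² + 724·t + 448 = 0  ⇒  m = (-362)² − 241·448 = 23076
m = 23076 > 0,  v_rel·d = -362 < 0  ⇒  outside

inside=no margin=23076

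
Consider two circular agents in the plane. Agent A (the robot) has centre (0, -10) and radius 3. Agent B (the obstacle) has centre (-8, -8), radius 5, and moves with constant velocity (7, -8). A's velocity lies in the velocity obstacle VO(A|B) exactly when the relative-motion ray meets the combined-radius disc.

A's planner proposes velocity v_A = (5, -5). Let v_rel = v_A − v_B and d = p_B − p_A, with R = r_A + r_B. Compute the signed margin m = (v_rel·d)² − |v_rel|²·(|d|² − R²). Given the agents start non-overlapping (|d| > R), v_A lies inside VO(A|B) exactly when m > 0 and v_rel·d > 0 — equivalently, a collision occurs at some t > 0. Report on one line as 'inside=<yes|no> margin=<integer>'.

d = (-8, 2),  |d|² = 68;  R = 3+5 = 8,  c = 68−8² = 4
v_rel = (-2, 3),  |v_rel|² = 13;  v_rel·d = (-2)·(-8) + (3)·(2) = 22
13·t² − 44·t + 4 = 0  ⇒  m = 22² − 13·4 = 432
m = 432 > 0,  v_rel·d = 22 > 0  ⇒  inside

inside=yes margin=432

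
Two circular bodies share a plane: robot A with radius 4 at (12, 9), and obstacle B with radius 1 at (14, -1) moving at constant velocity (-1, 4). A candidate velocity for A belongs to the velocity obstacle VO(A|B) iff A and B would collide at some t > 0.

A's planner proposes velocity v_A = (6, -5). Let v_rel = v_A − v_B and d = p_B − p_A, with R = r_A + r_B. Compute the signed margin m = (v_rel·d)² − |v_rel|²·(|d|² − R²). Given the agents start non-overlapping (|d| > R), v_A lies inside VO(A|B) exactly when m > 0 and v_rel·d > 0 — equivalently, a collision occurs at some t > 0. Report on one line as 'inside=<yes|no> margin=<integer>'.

d = (2, -10),  |d|² = 104;  R = 4+1 = 5,  c = 104−5² = 79
v_rel = (7, -9),  |v_rel|² = 130;  v_rel·d = (7)·(2) + (-9)·(-10) = 104
130·t² − 208·t + 79 = 0  ⇒  m = 104² − 130·79 = 546
m = 546 > 0,  v_rel·d = 104 > 0  ⇒  inside

inside=yes margin=546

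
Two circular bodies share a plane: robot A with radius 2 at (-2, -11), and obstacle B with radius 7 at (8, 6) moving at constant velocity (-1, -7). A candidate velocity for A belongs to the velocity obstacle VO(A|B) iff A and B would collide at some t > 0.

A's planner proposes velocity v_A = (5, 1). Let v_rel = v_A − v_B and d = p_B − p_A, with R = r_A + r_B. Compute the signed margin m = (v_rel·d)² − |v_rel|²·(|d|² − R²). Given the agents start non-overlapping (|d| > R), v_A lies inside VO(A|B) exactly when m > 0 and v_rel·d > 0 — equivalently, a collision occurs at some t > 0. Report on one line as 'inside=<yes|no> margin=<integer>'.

d = (10, 17),  |d|² = 389;  R = 2+7 = 9,  c = 389−9² = 308
v_rel = (6, 8),  |v_rel|² = 100;  v_rel·d = (6)·(10) + (8)·(17) = 196
100·t² − 392·t + 308 = 0  ⇒  m = 196² − 100·308 = 7616
m = 7616 > 0,  v_rel·d = 196 > 0  ⇒  inside

inside=yes margin=7616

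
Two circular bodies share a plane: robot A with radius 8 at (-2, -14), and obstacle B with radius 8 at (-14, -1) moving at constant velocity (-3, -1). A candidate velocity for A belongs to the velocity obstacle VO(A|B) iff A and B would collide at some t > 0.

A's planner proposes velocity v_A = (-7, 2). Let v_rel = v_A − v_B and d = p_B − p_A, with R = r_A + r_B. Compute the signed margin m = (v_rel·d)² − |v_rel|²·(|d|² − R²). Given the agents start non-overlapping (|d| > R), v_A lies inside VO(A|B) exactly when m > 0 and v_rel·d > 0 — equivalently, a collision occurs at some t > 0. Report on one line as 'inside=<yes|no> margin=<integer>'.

d = (-12, 13),  |d|² = 313;  R = 8+8 = 16,  c = 313−16² = 57
v_rel = (-4, 3),  |v_rel|² = 25;  v_rel·d = (-4)·(-12) + (3)·(13) = 87
25·t² − 174·t + 57 = 0  ⇒  m = 87² − 25·57 = 6144
m = 6144 > 0,  v_rel·d = 87 > 0  ⇒  inside

inside=yes margin=6144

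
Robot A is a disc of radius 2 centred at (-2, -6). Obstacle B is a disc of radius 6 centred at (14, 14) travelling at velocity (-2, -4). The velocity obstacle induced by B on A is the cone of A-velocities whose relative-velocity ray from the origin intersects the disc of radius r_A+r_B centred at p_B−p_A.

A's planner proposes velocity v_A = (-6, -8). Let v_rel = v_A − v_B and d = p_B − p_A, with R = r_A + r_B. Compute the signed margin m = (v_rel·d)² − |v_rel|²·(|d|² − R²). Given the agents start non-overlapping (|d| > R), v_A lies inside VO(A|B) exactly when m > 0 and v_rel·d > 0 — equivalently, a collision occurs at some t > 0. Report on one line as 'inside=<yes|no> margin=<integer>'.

d = (16, 20),  |d|² = 656;  R = 2+6 = 8,  c = 656−8² = 592
v_rel = (-4, -4),  |v_rel|² = 32;  v_rel·d = (-4)·(16) + (-4)·(20) = -144
32·t² + 288·t + 592 = 0  ⇒  m = (-144)² − 32·592 = 1792
m = 1792 > 0,  v_rel·d = -144 < 0  ⇒  outside

inside=no margin=1792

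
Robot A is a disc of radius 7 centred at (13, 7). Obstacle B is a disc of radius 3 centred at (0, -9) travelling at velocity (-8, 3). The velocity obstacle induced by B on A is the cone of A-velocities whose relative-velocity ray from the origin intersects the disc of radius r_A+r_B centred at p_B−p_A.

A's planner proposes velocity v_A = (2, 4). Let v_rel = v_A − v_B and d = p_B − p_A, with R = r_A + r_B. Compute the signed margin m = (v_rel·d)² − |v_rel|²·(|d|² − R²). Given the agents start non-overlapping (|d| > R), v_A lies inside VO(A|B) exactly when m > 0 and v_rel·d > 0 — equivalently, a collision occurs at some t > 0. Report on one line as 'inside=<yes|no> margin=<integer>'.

d = (-13, -16),  |d|² = 425;  R = 7+3 = 10,  c = 425−10² = 325
v_rel = (10, 1),  |v_rel|² = 101;  v_rel·d = (10)·(-13) + (1)·(-16) = -146
101·t² + 292·t + 325 = 0  ⇒  m = (-146)² − 101·325 = -11509
m = -11509 < 0,  v_rel·d = -146 < 0  ⇒  outside

inside=no margin=-11509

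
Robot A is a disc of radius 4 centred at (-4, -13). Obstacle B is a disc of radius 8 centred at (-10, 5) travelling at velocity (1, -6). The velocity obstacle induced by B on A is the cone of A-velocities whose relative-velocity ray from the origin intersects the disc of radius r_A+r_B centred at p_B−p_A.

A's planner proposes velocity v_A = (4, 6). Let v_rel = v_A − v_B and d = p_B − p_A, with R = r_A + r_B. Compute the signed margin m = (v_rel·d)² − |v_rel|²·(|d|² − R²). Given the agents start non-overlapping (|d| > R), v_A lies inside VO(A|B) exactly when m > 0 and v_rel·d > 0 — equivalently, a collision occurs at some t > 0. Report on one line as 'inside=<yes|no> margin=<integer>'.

d = (-6, 18),  |d|² = 360;  R = 4+8 = 12,  c = 360−12² = 216
v_rel = (3, 12),  |v_rel|² = 153;  v_rel·d = (3)·(-6) + (12)·(18) = 198
153·t² − 396·t + 216 = 0  ⇒  m = 198² − 153·216 = 6156
m = 6156 > 0,  v_rel·d = 198 > 0  ⇒  inside

inside=yes margin=6156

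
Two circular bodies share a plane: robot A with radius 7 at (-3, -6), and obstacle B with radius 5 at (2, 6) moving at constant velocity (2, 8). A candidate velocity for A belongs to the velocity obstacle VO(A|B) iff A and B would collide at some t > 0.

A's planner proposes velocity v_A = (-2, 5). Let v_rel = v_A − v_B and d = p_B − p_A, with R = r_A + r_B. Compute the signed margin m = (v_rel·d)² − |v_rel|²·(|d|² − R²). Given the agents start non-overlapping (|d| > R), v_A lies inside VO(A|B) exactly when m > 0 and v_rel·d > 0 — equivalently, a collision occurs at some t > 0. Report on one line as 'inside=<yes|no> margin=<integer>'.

d = (5, 12),  |d|² = 169;  R = 7+5 = 12,  c = 169−12² = 25
v_rel = (-4, -3),  |v_rel|² = 25;  v_rel·d = (-4)·(5) + (-3)·(12) = -56
25·t² + 112·t + 25 = 0  ⇒  m = (-56)² − 25·25 = 2511
m = 2511 > 0,  v_rel·d = -56 < 0  ⇒  outside

inside=no margin=2511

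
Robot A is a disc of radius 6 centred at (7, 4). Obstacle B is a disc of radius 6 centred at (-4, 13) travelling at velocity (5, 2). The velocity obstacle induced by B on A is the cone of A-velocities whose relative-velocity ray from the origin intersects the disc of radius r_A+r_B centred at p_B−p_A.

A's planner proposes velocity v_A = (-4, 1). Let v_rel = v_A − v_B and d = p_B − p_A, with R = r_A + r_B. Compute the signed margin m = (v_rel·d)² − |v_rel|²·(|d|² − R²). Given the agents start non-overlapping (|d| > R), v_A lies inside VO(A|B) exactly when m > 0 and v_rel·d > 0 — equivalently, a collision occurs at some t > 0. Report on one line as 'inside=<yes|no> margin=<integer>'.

d = (-11, 9),  |d|² = 202;  R = 6+6 = 12,  c = 202−12² = 58
v_rel = (-9, -1),  |v_rel|² = 82;  v_rel·d = (-9)·(-11) + (-1)·(9) = 90
82·t² − 180·t + 58 = 0  ⇒  m = 90² − 82·58 = 3344
m = 3344 > 0,  v_rel·d = 90 > 0  ⇒  inside

inside=yes margin=3344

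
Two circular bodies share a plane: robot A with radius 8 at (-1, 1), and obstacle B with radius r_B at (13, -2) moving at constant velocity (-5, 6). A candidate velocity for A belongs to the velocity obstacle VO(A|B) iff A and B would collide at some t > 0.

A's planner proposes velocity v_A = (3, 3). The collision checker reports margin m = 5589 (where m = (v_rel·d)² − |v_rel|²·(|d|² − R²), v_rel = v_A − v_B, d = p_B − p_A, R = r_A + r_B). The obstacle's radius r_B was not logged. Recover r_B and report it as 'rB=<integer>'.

m = 5589
d = (14, -3);  v_rel = (8, -3),  |v_rel|² = 73
v_rel×d = (8)·(-3) − (-3)·(14) = 18
since m = R²·73 − 18²:  R² = (324 + 5589) / 73 = 81
R = √81 = 9  ⇒  r_B = 9 − 8 = 1

rB=1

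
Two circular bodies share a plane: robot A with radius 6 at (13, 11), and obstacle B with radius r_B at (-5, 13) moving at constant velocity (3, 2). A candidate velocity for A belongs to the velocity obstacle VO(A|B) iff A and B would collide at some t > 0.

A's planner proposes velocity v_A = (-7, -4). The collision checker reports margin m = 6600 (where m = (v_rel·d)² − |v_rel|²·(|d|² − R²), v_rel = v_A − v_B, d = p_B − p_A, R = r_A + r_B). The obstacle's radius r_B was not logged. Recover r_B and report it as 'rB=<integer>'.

m = 6600
d = (-18, 2);  v_rel = (-10, -6),  |v_rel|² = 136
v_rel×d = (-10)·(2) − (-6)·(-18) = -128
since m = R²·136 − (-128)²:  R² = (16384 + 6600) / 136 = 169
R = √169 = 13  ⇒  r_B = 13 − 6 = 7

rB=7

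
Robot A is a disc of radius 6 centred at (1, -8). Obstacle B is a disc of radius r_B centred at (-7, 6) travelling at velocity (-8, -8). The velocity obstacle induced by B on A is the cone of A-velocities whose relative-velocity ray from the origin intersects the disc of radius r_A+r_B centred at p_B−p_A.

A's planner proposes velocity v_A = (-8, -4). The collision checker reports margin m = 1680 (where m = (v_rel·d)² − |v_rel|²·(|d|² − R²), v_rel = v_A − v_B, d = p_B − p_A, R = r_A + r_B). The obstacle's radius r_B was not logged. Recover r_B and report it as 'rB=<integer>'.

m = 1680
d = (-8, 14);  v_rel = (0, 4),  |v_rel|² = 16
v_rel×d = (0)·(14) − (4)·(-8) = 32
since m = R²·16 − 32²:  R² = (1024 + 1680) / 16 = 169
R = √169 = 13  ⇒  r_B = 13 − 6 = 7

rB=7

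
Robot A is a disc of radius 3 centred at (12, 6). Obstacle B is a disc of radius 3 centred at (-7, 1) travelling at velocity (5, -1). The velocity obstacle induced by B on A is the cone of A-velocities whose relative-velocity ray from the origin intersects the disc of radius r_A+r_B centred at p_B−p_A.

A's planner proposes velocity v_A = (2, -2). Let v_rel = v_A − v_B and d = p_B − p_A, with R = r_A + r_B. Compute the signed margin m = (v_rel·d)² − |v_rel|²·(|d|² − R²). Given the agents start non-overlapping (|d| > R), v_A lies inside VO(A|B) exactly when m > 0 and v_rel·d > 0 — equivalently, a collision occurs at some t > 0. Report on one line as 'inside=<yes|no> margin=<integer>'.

d = (-19, -5),  |d|² = 386;  R = 3+3 = 6,  c = 386−6² = 350
v_rel = (-3, -1),  |v_rel|² = 10;  v_rel·d = (-3)·(-19) + (-1)·(-5) = 62
10·t² − 124·t + 350 = 0  ⇒  m = 62² − 10·350 = 344
m = 344 > 0,  v_rel·d = 62 > 0  ⇒  inside

inside=yes margin=344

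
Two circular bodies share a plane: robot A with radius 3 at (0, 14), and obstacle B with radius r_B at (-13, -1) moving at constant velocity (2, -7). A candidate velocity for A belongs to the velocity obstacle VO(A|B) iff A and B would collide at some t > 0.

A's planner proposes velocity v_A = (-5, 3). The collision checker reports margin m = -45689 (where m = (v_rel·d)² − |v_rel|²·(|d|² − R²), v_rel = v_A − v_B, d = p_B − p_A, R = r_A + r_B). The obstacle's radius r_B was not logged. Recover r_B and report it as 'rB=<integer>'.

m = -45689
d = (-13, -15);  v_rel = (-7, 10),  |v_rel|² = 149
v_rel×d = (-7)·(-15) − (10)·(-13) = 235
since m = R²·149 − 235²:  R² = (55225 + -45689) / 149 = 64
R = √64 = 8  ⇒  r_B = 8 − 3 = 5

rB=5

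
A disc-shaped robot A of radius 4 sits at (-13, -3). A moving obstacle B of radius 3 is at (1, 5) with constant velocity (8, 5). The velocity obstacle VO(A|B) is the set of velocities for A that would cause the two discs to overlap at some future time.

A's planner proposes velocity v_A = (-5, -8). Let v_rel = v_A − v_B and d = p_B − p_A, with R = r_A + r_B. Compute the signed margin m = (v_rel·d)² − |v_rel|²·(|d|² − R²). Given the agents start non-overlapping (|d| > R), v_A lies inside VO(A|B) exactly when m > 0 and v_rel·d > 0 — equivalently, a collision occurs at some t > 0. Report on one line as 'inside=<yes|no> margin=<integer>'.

d = (14, 8),  |d|² = 260;  R = 4+3 = 7,  c = 260−7² = 211
v_rel = (-13, -13),  |v_rel|² = 338;  v_rel·d = (-13)·(14) + (-13)·(8) = -286
338·t² + 572·t + 211 = 0  ⇒  m = (-286)² − 338·211 = 10478
m = 10478 > 0,  v_rel·d = -286 < 0  ⇒  outside

inside=no margin=10478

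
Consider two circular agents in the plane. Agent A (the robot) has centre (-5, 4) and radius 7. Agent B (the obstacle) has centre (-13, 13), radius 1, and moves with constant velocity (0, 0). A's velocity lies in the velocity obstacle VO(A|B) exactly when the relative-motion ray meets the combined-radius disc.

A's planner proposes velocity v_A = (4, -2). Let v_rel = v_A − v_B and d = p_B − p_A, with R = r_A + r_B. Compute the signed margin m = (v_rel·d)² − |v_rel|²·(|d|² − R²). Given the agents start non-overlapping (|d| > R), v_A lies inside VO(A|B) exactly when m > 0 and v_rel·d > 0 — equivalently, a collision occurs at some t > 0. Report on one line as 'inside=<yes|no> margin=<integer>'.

d = (-8, 9),  |d|² = 145;  R = 7+1 = 8,  c = 145−8² = 81
v_rel = (4, -2),  |v_rel|² = 20;  v_rel·d = (4)·(-8) + (-2)·(9) = -50
20·t² + 100·t + 81 = 0  ⇒  m = (-50)² − 20·81 = 880
m = 880 > 0,  v_rel·d = -50 < 0  ⇒  outside

inside=no margin=880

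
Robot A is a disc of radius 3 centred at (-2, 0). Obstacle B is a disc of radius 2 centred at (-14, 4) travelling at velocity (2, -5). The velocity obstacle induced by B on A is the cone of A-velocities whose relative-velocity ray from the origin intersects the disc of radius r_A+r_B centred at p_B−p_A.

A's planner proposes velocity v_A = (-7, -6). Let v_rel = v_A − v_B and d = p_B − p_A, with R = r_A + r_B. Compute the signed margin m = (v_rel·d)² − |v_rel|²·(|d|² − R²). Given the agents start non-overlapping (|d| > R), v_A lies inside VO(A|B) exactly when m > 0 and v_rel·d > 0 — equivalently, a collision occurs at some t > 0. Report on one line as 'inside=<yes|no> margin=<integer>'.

d = (-12, 4),  |d|² = 160;  R = 3+2 = 5,  c = 160−5² = 135
v_rel = (-9, -1),  |v_rel|² = 82;  v_rel·d = (-9)·(-12) + (-1)·(4) = 104
82·t² − 208·t + 135 = 0  ⇒  m = 104² − 82·135 = -254
m = -254 < 0,  v_rel·d = 104 > 0  ⇒  outside

inside=no margin=-254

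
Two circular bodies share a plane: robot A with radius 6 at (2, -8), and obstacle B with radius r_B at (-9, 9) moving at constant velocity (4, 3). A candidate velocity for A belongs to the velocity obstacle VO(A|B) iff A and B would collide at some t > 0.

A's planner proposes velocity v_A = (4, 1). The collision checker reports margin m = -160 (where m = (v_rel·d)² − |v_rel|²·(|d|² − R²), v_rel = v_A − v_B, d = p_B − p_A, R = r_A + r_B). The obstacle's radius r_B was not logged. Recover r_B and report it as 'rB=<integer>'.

m = -160
d = (-11, 17);  v_rel = (0, -2),  |v_rel|² = 4
v_rel×d = (0)·(17) − (-2)·(-11) = -22
since m = R²·4 − (-22)²:  R² = (484 + -160) / 4 = 81
R = √81 = 9  ⇒  r_B = 9 − 6 = 3

rB=3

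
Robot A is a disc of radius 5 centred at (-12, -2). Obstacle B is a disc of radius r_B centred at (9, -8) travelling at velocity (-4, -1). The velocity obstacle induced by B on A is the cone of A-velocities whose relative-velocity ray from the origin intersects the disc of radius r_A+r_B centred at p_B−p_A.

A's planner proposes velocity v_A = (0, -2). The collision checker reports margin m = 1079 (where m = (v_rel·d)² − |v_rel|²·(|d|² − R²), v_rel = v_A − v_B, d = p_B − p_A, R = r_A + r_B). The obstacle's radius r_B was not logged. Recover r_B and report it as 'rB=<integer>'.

m = 1079
d = (21, -6);  v_rel = (4, -1),  |v_rel|² = 17
v_rel×d = (4)·(-6) − (-1)·(21) = -3
since m = R²·17 − (-3)²:  R² = (9 + 1079) / 17 = 64
R = √64 = 8  ⇒  r_B = 8 − 5 = 3

rB=3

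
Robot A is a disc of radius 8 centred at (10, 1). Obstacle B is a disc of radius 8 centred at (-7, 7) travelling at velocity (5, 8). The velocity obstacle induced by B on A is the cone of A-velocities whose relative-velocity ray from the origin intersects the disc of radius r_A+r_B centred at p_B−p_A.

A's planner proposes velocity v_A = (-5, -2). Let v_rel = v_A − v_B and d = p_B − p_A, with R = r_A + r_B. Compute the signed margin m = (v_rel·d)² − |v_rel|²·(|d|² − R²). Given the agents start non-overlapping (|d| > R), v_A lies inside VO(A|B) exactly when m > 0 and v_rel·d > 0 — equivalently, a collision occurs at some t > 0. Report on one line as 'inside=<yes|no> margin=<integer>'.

d = (-17, 6),  |d|² = 325;  R = 8+8 = 16,  c = 325−16² = 69
v_rel = (-10, -10),  |v_rel|² = 200;  v_rel·d = (-10)·(-17) + (-10)·(6) = 110
200·t² − 220·t + 69 = 0  ⇒  m = 110² − 200·69 = -1700
m = -1700 < 0,  v_rel·d = 110 > 0  ⇒  outside

inside=no margin=-1700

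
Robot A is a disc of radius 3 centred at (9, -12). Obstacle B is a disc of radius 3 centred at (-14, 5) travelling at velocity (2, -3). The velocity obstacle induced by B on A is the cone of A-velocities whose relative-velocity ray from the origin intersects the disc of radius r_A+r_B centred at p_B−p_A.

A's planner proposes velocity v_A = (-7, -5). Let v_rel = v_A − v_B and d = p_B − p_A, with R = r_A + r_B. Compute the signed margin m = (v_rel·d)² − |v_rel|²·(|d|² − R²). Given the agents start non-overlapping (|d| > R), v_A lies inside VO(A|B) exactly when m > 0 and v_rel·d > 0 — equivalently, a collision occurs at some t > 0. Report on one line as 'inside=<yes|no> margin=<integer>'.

d = (-23, 17),  |d|² = 818;  R = 3+3 = 6,  c = 818−6² = 782
v_rel = (-9, -2),  |v_rel|² = 85;  v_rel·d = (-9)·(-23) + (-2)·(17) = 173
85·t² − 346·t + 782 = 0  ⇒  m = 173² − 85·782 = -36541
m = -36541 < 0,  v_rel·d = 173 > 0  ⇒  outside

inside=no margin=-36541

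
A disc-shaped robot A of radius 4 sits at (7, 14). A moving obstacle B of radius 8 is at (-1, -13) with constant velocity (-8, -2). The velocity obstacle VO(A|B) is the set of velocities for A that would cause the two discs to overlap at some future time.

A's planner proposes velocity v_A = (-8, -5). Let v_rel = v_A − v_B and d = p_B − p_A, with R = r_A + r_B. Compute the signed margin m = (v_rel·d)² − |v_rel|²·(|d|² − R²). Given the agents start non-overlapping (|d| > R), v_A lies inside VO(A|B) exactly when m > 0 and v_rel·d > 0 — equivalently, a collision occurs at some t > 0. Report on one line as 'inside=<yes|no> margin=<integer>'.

d = (-8, -27),  |d|² = 793;  R = 4+8 = 12,  c = 793−12² = 649
v_rel = (0, -3),  |v_rel|² = 9;  v_rel·d = (0)·(-8) + (-3)·(-27) = 81
9·t² − 162·t + 649 = 0  ⇒  m = 81² − 9·649 = 720
m = 720 > 0,  v_rel·d = 81 > 0  ⇒  inside

inside=yes margin=720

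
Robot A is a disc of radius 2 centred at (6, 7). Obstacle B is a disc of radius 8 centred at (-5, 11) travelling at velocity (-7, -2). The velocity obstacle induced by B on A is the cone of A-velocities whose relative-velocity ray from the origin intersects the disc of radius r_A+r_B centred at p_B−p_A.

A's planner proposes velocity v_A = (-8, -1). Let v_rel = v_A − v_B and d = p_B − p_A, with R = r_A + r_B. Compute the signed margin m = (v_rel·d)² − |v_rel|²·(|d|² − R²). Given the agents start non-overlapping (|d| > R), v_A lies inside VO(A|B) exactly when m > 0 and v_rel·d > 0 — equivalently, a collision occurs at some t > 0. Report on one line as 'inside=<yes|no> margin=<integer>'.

d = (-11, 4),  |d|² = 137;  R = 2+8 = 10,  c = 137−10² = 37
v_rel = (-1, 1),  |v_rel|² = 2;  v_rel·d = (-1)·(-11) + (1)·(4) = 15
2·t² − 30·t + 37 = 0  ⇒  m = 15² − 2·37 = 151
m = 151 > 0,  v_rel·d = 15 > 0  ⇒  inside

inside=yes margin=151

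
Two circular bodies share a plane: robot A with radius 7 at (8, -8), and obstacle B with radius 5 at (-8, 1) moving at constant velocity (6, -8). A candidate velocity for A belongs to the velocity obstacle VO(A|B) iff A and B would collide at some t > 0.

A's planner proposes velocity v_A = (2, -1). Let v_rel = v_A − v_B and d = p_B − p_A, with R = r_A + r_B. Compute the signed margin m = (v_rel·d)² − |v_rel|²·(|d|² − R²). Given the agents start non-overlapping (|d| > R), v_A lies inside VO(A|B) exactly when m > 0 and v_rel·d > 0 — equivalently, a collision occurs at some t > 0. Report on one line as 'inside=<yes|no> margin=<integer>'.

d = (-16, 9),  |d|² = 337;  R = 7+5 = 12,  c = 337−12² = 193
v_rel = (-4, 7),  |v_rel|² = 65;  v_rel·d = (-4)·(-16) + (7)·(9) = 127
65·t² − 254·t + 193 = 0  ⇒  m = 127² − 65·193 = 3584
m = 3584 > 0,  v_rel·d = 127 > 0  ⇒  inside

inside=yes margin=3584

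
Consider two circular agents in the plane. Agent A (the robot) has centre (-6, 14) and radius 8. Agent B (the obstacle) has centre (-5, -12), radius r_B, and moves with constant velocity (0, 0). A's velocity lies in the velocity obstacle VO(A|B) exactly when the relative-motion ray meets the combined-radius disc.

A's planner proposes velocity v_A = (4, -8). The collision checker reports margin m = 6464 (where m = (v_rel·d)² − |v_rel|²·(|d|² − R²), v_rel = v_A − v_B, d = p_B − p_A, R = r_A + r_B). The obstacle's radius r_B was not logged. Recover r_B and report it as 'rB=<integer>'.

m = 6464
d = (1, -26);  v_rel = (4, -8),  |v_rel|² = 80
v_rel×d = (4)·(-26) − (-8)·(1) = -96
since m = R²·80 − (-96)²:  R² = (9216 + 6464) / 80 = 196
R = √196 = 14  ⇒  r_B = 14 − 8 = 6

rB=6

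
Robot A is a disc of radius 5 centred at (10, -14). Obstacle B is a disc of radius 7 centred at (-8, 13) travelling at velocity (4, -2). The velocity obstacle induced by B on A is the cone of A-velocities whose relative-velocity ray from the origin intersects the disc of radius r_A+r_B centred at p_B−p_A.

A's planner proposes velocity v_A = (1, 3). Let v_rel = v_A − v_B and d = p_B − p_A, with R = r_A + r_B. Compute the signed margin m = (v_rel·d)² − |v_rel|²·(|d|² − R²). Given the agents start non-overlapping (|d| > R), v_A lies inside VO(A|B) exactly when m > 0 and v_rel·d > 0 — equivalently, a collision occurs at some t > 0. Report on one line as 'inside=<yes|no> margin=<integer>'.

d = (-18, 27),  |d|² = 1053;  R = 5+7 = 12,  c = 1053−12² = 909
v_rel = (-3, 5),  |v_rel|² = 34;  v_rel·d = (-3)·(-18) + (5)·(27) = 189
34·t² − 378·t + 909 = 0  ⇒  m = 189² − 34·909 = 4815
m = 4815 > 0,  v_rel·d = 189 > 0  ⇒  inside

inside=yes margin=4815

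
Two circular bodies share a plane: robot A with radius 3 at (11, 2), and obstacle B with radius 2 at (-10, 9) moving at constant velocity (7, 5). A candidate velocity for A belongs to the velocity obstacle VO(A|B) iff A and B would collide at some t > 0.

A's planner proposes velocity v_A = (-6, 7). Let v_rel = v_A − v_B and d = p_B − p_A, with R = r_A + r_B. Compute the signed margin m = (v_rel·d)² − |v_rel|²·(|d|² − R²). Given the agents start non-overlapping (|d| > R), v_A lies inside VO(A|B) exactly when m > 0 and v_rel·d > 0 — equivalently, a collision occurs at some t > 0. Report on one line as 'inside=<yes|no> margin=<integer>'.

d = (-21, 7),  |d|² = 490;  R = 3+2 = 5,  c = 490−5² = 465
v_rel = (-13, 2),  |v_rel|² = 173;  v_rel·d = (-13)·(-21) + (2)·(7) = 287
173·t² − 574·t + 465 = 0  ⇒  m = 287² − 173·465 = 1924
m = 1924 > 0,  v_rel·d = 287 > 0  ⇒  inside

inside=yes margin=1924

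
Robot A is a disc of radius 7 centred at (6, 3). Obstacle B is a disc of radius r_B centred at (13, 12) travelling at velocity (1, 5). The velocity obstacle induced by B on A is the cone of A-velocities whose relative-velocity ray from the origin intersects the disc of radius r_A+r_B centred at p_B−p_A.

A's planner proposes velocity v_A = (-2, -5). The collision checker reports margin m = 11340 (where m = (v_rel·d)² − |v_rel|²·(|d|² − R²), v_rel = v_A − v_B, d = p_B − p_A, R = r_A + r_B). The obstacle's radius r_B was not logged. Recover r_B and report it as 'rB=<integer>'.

m = 11340
d = (7, 9);  v_rel = (-3, -10),  |v_rel|² = 109
v_rel×d = (-3)·(9) − (-10)·(7) = 43
since m = R²·109 − 43²:  R² = (1849 + 11340) / 109 = 121
R = √121 = 11  ⇒  r_B = 11 − 7 = 4

rB=4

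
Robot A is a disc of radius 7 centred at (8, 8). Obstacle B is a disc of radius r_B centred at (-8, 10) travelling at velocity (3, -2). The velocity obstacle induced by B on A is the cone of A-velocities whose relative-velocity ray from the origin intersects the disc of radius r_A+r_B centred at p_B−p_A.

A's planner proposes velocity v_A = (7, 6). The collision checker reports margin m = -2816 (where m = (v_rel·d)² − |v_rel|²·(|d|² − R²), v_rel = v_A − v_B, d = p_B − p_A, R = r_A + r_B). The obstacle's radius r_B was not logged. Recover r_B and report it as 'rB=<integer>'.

m = -2816
d = (-16, 2);  v_rel = (4, 8),  |v_rel|² = 80
v_rel×d = (4)·(2) − (8)·(-16) = 136
since m = R²·80 − 136²:  R² = (18496 + -2816) / 80 = 196
R = √196 = 14  ⇒  r_B = 14 − 7 = 7

rB=7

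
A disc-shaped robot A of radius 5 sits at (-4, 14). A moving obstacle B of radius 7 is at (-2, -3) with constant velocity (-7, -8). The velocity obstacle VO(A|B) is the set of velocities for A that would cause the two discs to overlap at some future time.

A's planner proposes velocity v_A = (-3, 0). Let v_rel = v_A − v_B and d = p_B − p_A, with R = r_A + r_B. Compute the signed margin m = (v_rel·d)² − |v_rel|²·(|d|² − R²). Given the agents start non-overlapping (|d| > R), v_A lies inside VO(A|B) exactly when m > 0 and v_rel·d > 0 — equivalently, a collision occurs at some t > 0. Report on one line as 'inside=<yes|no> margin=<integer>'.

d = (2, -17),  |d|² = 293;  R = 5+7 = 12,  c = 293−12² = 149
v_rel = (4, 8),  |v_rel|² = 80;  v_rel·d = (4)·(2) + (8)·(-17) = -128
80·t² + 256·t + 149 = 0  ⇒  m = (-128)² − 80·149 = 4464
m = 4464 > 0,  v_rel·d = -128 < 0  ⇒  outside

inside=no margin=4464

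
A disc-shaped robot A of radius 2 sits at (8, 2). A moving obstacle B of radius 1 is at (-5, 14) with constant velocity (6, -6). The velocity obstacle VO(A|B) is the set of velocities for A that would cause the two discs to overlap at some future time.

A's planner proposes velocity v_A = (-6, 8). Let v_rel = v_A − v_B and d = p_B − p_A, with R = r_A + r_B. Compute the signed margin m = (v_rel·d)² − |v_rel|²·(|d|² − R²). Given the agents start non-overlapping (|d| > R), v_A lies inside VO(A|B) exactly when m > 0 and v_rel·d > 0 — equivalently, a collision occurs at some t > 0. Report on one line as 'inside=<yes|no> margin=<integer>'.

d = (-13, 12),  |d|² = 313;  R = 2+1 = 3,  c = 313−3² = 304
v_rel = (-12, 14),  |v_rel|² = 340;  v_rel·d = (-12)·(-13) + (14)·(12) = 324
340·t² − 648·t + 304 = 0  ⇒  m = 324² − 340·304 = 1616
m = 1616 > 0,  v_rel·d = 324 > 0  ⇒  inside

inside=yes margin=1616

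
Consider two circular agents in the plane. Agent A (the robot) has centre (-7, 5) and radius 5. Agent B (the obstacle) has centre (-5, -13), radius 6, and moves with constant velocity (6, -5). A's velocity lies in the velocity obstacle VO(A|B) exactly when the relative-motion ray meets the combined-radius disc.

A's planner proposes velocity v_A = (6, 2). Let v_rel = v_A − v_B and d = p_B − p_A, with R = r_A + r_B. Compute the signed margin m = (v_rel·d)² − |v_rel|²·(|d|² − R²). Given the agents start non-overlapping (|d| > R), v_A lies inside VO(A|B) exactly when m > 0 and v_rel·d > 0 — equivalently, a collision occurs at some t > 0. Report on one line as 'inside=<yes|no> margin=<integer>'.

d = (2, -18),  |d|² = 328;  R = 5+6 = 11,  c = 328−11² = 207
v_rel = (0, 7),  |v_rel|² = 49;  v_rel·d = (0)·(2) + (7)·(-18) = -126
49·t² + 252·t + 207 = 0  ⇒  m = (-126)² − 49·207 = 5733
m = 5733 > 0,  v_rel·d = -126 < 0  ⇒  outside

inside=no margin=5733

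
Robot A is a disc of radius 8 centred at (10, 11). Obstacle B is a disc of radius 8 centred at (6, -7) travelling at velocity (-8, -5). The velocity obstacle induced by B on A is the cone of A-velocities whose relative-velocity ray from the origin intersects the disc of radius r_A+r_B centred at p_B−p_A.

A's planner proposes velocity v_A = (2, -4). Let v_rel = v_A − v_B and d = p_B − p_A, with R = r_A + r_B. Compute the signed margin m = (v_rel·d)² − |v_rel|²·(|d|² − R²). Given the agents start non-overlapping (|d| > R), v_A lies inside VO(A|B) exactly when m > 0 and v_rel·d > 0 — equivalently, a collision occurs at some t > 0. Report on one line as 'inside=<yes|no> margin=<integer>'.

d = (-4, -18),  |d|² = 340;  R = 8+8 = 16,  c = 340−16² = 84
v_rel = (10, 1),  |v_rel|² = 101;  v_rel·d = (10)·(-4) + (1)·(-18) = -58
101·t² + 116·t + 84 = 0  ⇒  m = (-58)² − 101·84 = -5120
m = -5120 < 0,  v_rel·d = -58 < 0  ⇒  outside

inside=no margin=-5120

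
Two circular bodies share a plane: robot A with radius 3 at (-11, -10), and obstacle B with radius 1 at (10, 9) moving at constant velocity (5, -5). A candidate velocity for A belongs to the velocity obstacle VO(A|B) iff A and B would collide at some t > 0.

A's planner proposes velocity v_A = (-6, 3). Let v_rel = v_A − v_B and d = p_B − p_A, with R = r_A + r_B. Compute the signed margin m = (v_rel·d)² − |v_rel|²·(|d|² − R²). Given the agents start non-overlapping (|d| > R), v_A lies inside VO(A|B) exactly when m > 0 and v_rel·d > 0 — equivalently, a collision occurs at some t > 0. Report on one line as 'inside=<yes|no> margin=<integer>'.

d = (21, 19),  |d|² = 802;  R = 3+1 = 4,  c = 802−4² = 786
v_rel = (-11, 8),  |v_rel|² = 185;  v_rel·d = (-11)·(21) + (8)·(19) = -79
185·t² + 158·t + 786 = 0  ⇒  m = (-79)² − 185·786 = -139169
m = -139169 < 0,  v_rel·d = -79 < 0  ⇒  outside

inside=no margin=-139169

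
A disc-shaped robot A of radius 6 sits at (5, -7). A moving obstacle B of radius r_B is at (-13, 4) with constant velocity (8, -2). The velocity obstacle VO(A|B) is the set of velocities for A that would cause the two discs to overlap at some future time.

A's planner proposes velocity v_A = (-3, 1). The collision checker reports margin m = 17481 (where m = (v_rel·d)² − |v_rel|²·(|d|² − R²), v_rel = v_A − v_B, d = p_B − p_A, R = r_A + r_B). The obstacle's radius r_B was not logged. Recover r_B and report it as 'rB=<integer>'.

m = 17481
d = (-18, 11);  v_rel = (-11, 3),  |v_rel|² = 130
v_rel×d = (-11)·(11) − (3)·(-18) = -67
since m = R²·130 − (-67)²:  R² = (4489 + 17481) / 130 = 169
R = √169 = 13  ⇒  r_B = 13 − 6 = 7

rB=7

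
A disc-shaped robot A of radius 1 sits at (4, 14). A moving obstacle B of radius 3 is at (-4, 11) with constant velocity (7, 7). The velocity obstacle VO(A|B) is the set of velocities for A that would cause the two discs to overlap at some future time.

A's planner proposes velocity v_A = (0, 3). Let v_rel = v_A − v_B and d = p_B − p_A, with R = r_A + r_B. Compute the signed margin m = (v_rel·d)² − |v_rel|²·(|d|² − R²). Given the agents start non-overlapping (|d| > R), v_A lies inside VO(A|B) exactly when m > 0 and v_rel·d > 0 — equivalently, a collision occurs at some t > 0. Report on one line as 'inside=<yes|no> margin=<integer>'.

d = (-8, -3),  |d|² = 73;  R = 1+3 = 4,  c = 73−4² = 57
v_rel = (-7, -4),  |v_rel|² = 65;  v_rel·d = (-7)·(-8) + (-4)·(-3) = 68
65·t² − 136·t + 57 = 0  ⇒  m = 68² − 65·57 = 919
m = 919 > 0,  v_rel·d = 68 > 0  ⇒  inside

inside=yes margin=919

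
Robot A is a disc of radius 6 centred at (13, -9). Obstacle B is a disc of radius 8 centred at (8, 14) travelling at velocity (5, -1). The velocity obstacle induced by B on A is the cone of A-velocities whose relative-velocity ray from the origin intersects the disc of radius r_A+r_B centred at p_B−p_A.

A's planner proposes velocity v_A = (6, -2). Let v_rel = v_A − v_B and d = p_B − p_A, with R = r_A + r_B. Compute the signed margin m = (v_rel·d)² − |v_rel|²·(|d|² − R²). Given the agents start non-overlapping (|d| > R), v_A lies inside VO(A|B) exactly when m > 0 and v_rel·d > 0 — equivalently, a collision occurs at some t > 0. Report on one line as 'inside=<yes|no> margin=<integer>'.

d = (-5, 23),  |d|² = 554;  R = 6+8 = 14,  c = 554−14² = 358
v_rel = (1, -1),  |v_rel|² = 2;  v_rel·d = (1)·(-5) + (-1)·(23) = -28
2·t² + 56·t + 358 = 0  ⇒  m = (-28)² − 2·358 = 68
m = 68 > 0,  v_rel·d = -28 < 0  ⇒  outside

inside=no margin=68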